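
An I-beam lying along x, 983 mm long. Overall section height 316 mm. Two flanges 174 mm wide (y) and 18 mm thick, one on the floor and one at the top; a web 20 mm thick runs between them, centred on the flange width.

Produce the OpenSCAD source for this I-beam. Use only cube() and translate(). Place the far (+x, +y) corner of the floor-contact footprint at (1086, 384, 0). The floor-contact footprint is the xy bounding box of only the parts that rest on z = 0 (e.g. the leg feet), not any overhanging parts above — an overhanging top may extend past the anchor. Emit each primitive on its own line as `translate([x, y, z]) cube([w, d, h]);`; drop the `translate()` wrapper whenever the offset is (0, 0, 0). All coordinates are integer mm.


translate([103, 210, 0]) cube([983, 174, 18]);
translate([103, 287, 18]) cube([983, 20, 280]);
translate([103, 210, 298]) cube([983, 174, 18]);


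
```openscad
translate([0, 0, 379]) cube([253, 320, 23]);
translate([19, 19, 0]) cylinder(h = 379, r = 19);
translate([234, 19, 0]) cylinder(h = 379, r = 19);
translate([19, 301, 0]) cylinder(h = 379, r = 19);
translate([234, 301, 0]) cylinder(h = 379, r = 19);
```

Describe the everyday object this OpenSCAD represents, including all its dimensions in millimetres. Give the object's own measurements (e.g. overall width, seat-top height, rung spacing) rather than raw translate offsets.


A four-legged stool. The seat is a 253×320×23 mm slab whose top surface is at z = 402 mm; four round legs, each 38 mm in diameter, run from the floor (z = 0) to the underside of the seat, each leg's axis is inset half a diameter from the nearest pair of seat edges (so the leg's bounding box is flush with the corner).


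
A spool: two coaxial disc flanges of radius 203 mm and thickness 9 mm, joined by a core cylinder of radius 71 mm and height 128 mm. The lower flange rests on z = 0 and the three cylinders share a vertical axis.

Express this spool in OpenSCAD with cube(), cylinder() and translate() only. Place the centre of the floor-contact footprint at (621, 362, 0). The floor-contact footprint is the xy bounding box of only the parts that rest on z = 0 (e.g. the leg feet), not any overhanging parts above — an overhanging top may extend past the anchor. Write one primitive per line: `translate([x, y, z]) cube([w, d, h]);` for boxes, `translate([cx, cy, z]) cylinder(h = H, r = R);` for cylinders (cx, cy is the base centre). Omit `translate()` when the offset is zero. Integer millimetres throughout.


translate([621, 362, 0]) cylinder(h = 9, r = 203);
translate([621, 362, 9]) cylinder(h = 128, r = 71);
translate([621, 362, 137]) cylinder(h = 9, r = 203);


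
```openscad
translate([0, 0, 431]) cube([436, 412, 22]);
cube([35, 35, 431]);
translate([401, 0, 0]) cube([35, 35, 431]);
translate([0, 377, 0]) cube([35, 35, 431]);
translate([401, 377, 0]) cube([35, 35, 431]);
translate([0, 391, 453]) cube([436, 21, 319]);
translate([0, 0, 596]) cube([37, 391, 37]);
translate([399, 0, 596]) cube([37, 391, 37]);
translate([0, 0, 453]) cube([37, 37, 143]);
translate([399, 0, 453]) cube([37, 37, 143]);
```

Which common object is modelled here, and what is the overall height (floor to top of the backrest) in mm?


A chair. The overall height is 772 mm.

A slab on four corner posts with a tall panel at the back — a chair. The seat slab sits at z = 431 with thickness 22, and the 319 mm backrest starts at the seat top, so the overall height is 431 + 22 + 319 = 772 mm.


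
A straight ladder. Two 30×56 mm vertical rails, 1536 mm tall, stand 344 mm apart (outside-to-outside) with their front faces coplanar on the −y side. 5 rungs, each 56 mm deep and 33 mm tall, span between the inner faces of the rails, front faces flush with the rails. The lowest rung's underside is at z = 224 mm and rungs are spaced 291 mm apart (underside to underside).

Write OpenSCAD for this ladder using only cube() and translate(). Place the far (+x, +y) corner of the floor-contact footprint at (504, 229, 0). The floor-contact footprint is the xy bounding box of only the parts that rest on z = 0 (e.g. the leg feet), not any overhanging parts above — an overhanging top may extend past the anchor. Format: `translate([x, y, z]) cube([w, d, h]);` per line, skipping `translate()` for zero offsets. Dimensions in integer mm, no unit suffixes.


translate([160, 173, 0]) cube([30, 56, 1536]);
translate([474, 173, 0]) cube([30, 56, 1536]);
translate([190, 173, 224]) cube([284, 56, 33]);
translate([190, 173, 515]) cube([284, 56, 33]);
translate([190, 173, 806]) cube([284, 56, 33]);
translate([190, 173, 1097]) cube([284, 56, 33]);
translate([190, 173, 1388]) cube([284, 56, 33]);


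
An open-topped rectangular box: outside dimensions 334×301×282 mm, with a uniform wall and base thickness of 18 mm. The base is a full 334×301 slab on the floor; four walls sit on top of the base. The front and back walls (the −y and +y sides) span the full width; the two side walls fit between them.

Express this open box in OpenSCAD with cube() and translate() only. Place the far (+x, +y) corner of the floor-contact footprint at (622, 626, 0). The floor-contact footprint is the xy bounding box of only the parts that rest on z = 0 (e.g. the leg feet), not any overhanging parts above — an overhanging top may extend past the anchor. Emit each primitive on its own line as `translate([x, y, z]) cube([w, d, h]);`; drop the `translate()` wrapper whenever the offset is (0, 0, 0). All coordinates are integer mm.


translate([288, 325, 0]) cube([334, 301, 18]);
translate([288, 325, 18]) cube([334, 18, 264]);
translate([288, 608, 18]) cube([334, 18, 264]);
translate([288, 343, 18]) cube([18, 265, 264]);
translate([604, 343, 18]) cube([18, 265, 264]);


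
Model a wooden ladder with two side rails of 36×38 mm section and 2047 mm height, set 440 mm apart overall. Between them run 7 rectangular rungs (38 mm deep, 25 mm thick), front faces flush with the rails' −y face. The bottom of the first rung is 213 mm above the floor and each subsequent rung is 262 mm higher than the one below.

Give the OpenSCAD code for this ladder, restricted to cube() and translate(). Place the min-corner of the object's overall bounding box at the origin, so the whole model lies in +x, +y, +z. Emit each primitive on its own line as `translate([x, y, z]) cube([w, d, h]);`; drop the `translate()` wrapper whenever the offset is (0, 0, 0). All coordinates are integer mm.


cube([36, 38, 2047]);
translate([404, 0, 0]) cube([36, 38, 2047]);
translate([36, 0, 213]) cube([368, 38, 25]);
translate([36, 0, 475]) cube([368, 38, 25]);
translate([36, 0, 737]) cube([368, 38, 25]);
translate([36, 0, 999]) cube([368, 38, 25]);
translate([36, 0, 1261]) cube([368, 38, 25]);
translate([36, 0, 1523]) cube([368, 38, 25]);
translate([36, 0, 1785]) cube([368, 38, 25]);


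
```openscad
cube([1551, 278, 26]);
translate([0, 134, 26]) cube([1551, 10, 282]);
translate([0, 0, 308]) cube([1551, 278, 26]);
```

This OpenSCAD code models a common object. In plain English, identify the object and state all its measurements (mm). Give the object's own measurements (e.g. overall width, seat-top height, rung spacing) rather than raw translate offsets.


An I-beam lying along x, 1551 mm long. Overall section height 334 mm. Two flanges 278 mm wide (y) and 26 mm thick, one on the floor and one at the top; a web 10 mm thick runs between them, centred on the flange width.


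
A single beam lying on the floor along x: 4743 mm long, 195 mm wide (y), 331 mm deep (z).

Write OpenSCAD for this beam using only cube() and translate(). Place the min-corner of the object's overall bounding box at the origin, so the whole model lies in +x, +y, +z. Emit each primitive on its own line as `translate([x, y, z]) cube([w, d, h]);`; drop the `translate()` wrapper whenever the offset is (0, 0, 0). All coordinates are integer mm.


cube([4743, 195, 331]);


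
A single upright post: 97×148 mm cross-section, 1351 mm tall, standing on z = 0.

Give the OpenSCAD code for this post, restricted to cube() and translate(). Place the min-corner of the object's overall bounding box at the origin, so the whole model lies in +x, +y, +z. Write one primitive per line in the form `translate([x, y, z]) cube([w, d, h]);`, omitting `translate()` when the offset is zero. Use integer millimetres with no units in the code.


cube([97, 148, 1351]);


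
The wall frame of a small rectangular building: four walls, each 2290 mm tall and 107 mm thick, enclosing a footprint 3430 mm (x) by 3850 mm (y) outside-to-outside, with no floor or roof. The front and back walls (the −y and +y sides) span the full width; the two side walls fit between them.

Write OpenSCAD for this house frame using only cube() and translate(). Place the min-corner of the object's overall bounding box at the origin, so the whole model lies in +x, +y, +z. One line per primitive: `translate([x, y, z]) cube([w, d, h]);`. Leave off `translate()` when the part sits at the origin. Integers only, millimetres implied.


cube([3430, 107, 2290]);
translate([0, 3743, 0]) cube([3430, 107, 2290]);
translate([0, 107, 0]) cube([107, 3636, 2290]);
translate([3323, 107, 0]) cube([107, 3636, 2290]);


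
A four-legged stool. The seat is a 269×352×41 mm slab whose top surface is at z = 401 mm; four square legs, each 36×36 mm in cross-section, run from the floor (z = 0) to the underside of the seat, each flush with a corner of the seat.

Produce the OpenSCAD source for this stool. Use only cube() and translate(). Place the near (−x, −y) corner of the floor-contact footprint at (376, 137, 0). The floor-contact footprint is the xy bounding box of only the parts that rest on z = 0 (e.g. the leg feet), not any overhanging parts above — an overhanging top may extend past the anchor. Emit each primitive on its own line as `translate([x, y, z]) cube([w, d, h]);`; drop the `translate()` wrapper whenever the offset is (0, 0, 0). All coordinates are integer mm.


translate([376, 137, 360]) cube([269, 352, 41]);
translate([376, 137, 0]) cube([36, 36, 360]);
translate([609, 137, 0]) cube([36, 36, 360]);
translate([376, 453, 0]) cube([36, 36, 360]);
translate([609, 453, 0]) cube([36, 36, 360]);


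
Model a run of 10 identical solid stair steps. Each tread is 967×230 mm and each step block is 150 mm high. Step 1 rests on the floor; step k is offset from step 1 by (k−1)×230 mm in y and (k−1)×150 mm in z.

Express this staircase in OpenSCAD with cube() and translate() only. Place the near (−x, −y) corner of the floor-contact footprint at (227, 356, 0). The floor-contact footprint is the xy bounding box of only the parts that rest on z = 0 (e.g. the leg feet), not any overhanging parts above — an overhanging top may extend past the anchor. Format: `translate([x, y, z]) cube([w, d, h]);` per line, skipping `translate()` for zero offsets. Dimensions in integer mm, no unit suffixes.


translate([227, 356, 0]) cube([967, 230, 150]);
translate([227, 586, 150]) cube([967, 230, 150]);
translate([227, 816, 300]) cube([967, 230, 150]);
translate([227, 1046, 450]) cube([967, 230, 150]);
translate([227, 1276, 600]) cube([967, 230, 150]);
translate([227, 1506, 750]) cube([967, 230, 150]);
translate([227, 1736, 900]) cube([967, 230, 150]);
translate([227, 1966, 1050]) cube([967, 230, 150]);
translate([227, 2196, 1200]) cube([967, 230, 150]);
translate([227, 2426, 1350]) cube([967, 230, 150]);


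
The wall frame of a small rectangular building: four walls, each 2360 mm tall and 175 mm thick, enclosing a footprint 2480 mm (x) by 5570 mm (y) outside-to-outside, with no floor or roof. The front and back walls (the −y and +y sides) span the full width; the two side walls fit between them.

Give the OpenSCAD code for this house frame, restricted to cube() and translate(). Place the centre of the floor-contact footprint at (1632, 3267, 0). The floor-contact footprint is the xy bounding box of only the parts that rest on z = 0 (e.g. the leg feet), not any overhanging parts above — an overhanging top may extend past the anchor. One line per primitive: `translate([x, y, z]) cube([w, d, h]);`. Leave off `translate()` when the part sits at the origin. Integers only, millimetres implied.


translate([392, 482, 0]) cube([2480, 175, 2360]);
translate([392, 5877, 0]) cube([2480, 175, 2360]);
translate([392, 657, 0]) cube([175, 5220, 2360]);
translate([2697, 657, 0]) cube([175, 5220, 2360]);


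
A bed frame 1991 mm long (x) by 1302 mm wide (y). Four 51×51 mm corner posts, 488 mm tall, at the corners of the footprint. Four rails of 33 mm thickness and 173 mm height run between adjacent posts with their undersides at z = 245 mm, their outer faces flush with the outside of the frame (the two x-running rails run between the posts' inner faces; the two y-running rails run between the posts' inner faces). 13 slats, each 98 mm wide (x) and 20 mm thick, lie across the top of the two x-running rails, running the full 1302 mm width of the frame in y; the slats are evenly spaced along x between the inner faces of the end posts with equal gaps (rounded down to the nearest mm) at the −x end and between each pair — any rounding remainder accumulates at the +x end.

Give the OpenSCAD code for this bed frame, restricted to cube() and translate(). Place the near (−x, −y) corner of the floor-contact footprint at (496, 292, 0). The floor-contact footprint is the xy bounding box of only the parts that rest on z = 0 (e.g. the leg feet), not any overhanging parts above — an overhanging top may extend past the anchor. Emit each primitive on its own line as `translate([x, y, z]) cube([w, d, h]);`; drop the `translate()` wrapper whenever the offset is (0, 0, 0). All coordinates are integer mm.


// slat z = rail_z + rail_h = 245 + 173 = 418
// slat gap = ⌊(1889 − 13·98) / 14⌋ = 43
translate([496, 292, 0]) cube([51, 51, 488]);
translate([496, 1543, 0]) cube([51, 51, 488]);
translate([2436, 292, 0]) cube([51, 51, 488]);
translate([2436, 1543, 0]) cube([51, 51, 488]);
translate([547, 292, 245]) cube([1889, 33, 173]);
translate([547, 1561, 245]) cube([1889, 33, 173]);
translate([496, 343, 245]) cube([33, 1200, 173]);
translate([2454, 343, 245]) cube([33, 1200, 173]);
translate([590, 292, 418]) cube([98, 1302, 20]);
translate([731, 292, 418]) cube([98, 1302, 20]);
translate([872, 292, 418]) cube([98, 1302, 20]);
translate([1013, 292, 418]) cube([98, 1302, 20]);
translate([1154, 292, 418]) cube([98, 1302, 20]);
translate([1295, 292, 418]) cube([98, 1302, 20]);
translate([1436, 292, 418]) cube([98, 1302, 20]);
translate([1577, 292, 418]) cube([98, 1302, 20]);
translate([1718, 292, 418]) cube([98, 1302, 20]);
translate([1859, 292, 418]) cube([98, 1302, 20]);
translate([2000, 292, 418]) cube([98, 1302, 20]);
translate([2141, 292, 418]) cube([98, 1302, 20]);
translate([2282, 292, 418]) cube([98, 1302, 20]);


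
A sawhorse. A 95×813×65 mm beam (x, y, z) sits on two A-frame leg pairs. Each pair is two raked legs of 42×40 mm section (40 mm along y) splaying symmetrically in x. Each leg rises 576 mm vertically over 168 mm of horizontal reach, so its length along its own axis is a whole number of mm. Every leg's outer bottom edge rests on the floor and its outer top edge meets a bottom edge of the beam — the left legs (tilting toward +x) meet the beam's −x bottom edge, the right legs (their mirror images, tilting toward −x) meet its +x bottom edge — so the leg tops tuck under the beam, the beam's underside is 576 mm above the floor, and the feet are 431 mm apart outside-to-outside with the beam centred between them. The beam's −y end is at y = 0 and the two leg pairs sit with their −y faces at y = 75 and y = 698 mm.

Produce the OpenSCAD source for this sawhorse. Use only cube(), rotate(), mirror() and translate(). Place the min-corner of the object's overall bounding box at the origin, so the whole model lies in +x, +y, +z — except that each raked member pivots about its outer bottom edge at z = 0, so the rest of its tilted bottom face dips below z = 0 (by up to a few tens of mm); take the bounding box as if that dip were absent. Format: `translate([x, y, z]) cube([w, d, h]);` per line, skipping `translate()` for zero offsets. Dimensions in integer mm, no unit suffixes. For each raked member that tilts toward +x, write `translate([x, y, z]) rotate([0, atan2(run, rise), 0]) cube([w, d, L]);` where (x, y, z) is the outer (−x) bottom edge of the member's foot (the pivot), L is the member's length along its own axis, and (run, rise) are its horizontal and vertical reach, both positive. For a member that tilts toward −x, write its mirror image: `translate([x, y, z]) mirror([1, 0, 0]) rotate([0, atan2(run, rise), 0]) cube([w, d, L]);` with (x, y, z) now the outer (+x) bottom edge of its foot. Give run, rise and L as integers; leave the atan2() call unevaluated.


translate([168, 0, 576]) cube([95, 813, 65]);
translate([0, 75, 0]) rotate([0, atan2(168, 576), 0]) cube([42, 40, 600]);
translate([431, 75, 0]) mirror([1, 0, 0]) rotate([0, atan2(168, 576), 0]) cube([42, 40, 600]);
translate([0, 698, 0]) rotate([0, atan2(168, 576), 0]) cube([42, 40, 600]);
translate([431, 698, 0]) mirror([1, 0, 0]) rotate([0, atan2(168, 576), 0]) cube([42, 40, 600]);


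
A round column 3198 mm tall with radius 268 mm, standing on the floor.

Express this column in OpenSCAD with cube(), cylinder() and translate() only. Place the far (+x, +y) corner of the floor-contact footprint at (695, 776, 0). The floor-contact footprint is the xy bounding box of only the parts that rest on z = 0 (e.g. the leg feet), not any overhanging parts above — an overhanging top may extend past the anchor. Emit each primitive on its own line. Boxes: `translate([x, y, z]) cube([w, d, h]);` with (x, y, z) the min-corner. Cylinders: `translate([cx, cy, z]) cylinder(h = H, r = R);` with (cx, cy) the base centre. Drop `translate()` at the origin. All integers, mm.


translate([427, 508, 0]) cylinder(h = 3198, r = 268);


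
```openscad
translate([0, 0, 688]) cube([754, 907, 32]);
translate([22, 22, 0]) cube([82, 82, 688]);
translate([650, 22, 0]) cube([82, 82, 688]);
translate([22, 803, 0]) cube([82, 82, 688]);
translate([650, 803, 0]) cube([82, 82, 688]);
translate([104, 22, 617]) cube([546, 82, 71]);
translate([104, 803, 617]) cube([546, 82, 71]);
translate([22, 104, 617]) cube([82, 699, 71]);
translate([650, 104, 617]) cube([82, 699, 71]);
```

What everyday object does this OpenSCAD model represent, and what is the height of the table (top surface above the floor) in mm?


A table. The table height is 720 mm.

A 754×907×32 slab sits at z = 688 on four 82 mm square posts — a table. The top surface is at 688 + 32 = 720 mm.


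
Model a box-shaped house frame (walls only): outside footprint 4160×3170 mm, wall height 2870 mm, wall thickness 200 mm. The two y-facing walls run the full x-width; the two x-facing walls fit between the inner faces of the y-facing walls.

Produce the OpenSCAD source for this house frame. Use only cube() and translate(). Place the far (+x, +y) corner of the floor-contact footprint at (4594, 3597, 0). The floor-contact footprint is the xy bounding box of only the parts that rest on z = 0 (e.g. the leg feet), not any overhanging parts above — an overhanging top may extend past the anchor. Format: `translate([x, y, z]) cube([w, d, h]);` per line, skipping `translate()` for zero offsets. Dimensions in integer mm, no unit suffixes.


translate([434, 427, 0]) cube([4160, 200, 2870]);
translate([434, 3397, 0]) cube([4160, 200, 2870]);
translate([434, 627, 0]) cube([200, 2770, 2870]);
translate([4394, 627, 0]) cube([200, 2770, 2870]);


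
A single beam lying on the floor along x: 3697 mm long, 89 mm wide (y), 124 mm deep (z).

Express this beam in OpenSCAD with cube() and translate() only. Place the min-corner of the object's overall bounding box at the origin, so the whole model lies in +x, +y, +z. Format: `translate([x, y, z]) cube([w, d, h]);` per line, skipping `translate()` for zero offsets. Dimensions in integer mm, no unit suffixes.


cube([3697, 89, 124]);


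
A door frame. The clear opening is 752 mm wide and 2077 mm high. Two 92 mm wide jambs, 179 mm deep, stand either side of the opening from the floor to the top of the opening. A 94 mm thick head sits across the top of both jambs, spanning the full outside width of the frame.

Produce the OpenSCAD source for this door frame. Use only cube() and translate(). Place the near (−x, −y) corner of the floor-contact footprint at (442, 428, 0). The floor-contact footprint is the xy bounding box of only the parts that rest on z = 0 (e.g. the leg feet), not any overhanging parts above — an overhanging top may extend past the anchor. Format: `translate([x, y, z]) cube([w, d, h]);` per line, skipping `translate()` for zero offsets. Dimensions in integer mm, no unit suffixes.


translate([442, 428, 0]) cube([92, 179, 2077]);
translate([1286, 428, 0]) cube([92, 179, 2077]);
translate([442, 428, 2077]) cube([936, 179, 94]);


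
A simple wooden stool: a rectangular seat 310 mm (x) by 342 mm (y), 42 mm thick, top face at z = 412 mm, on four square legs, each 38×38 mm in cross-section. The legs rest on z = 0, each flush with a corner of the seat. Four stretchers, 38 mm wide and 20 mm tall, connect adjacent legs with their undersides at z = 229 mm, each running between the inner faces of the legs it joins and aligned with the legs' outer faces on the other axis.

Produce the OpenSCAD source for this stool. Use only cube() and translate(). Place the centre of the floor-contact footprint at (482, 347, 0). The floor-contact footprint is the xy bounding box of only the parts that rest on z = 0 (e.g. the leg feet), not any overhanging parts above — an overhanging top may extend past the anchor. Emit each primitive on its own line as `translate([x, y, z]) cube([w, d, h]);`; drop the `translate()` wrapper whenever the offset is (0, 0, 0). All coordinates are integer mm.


// leg_h = 412 - 42 = 370
// stretcher span = 310 - 2*38 = 234
translate([327, 176, 370]) cube([310, 342, 42]);
translate([327, 176, 0]) cube([38, 38, 370]);
translate([599, 176, 0]) cube([38, 38, 370]);
translate([327, 480, 0]) cube([38, 38, 370]);
translate([599, 480, 0]) cube([38, 38, 370]);
translate([365, 176, 229]) cube([234, 38, 20]);
translate([365, 480, 229]) cube([234, 38, 20]);
translate([327, 214, 229]) cube([38, 266, 20]);
translate([599, 214, 229]) cube([38, 266, 20]);


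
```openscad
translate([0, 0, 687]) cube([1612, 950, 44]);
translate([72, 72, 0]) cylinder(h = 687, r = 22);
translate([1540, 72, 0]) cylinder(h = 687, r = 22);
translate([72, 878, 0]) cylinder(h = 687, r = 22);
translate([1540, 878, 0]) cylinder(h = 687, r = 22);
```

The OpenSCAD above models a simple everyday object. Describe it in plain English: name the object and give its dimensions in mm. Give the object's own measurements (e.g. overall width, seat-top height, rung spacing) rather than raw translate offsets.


A table: top 1612 mm (x) × 950 mm (y), 44 mm thick, upper face at z = 731 mm, on four round legs of 44 mm diameter, each leg's bounding box inset 50 mm from the nearest pair of top edges from z = 0 to the bottom of the top.


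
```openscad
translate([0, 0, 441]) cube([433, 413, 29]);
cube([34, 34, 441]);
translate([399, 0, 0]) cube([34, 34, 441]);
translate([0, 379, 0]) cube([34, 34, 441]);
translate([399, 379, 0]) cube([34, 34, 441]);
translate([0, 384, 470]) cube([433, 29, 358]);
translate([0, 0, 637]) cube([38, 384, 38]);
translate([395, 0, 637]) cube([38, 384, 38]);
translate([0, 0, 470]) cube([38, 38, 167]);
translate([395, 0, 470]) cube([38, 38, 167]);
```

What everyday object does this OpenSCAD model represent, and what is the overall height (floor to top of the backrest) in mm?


A chair. The overall height is 828 mm.

A slab on four corner posts with a tall panel at the back — a chair. The seat slab sits at z = 441 with thickness 29, and the 358 mm backrest starts at the seat top, so the overall height is 441 + 29 + 358 = 828 mm.


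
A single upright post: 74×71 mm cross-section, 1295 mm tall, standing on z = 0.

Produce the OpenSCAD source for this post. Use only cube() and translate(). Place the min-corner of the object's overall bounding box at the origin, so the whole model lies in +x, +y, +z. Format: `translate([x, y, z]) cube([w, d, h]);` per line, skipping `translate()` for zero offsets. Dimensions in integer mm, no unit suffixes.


cube([74, 71, 1295]);


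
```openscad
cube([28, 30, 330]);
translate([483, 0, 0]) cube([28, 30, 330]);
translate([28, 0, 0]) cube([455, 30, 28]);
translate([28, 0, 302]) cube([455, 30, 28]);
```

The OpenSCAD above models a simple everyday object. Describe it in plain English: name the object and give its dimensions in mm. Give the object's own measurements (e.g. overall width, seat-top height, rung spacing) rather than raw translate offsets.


A rectangular picture frame lying in the x–z plane (depth along y). The opening is 455 mm wide (x) by 274 mm tall (z), surrounded by a border 28 mm wide on all four sides. The frame is 30 mm deep and is made of two full-height vertical stiles with two horizontal rails fitted between them.


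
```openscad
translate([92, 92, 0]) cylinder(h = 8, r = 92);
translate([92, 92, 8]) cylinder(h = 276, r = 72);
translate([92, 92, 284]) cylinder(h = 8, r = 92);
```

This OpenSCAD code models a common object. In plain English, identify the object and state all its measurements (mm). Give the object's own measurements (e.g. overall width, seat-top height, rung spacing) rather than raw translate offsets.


A spool: two coaxial disc flanges of radius 92 mm and thickness 8 mm, joined by a core cylinder of radius 72 mm and height 276 mm. The lower flange rests on z = 0 and the three cylinders share a vertical axis.


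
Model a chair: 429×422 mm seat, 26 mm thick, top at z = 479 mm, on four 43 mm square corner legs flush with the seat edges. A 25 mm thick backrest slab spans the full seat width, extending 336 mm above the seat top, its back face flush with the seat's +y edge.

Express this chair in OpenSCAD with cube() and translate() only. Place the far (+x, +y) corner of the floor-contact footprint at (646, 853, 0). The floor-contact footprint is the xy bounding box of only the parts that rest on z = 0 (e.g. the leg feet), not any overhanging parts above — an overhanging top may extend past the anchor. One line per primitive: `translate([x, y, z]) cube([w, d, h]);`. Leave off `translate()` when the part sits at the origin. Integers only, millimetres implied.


translate([217, 431, 453]) cube([429, 422, 26]);
translate([217, 431, 0]) cube([43, 43, 453]);
translate([603, 431, 0]) cube([43, 43, 453]);
translate([217, 810, 0]) cube([43, 43, 453]);
translate([603, 810, 0]) cube([43, 43, 453]);
translate([217, 828, 479]) cube([429, 25, 336]);


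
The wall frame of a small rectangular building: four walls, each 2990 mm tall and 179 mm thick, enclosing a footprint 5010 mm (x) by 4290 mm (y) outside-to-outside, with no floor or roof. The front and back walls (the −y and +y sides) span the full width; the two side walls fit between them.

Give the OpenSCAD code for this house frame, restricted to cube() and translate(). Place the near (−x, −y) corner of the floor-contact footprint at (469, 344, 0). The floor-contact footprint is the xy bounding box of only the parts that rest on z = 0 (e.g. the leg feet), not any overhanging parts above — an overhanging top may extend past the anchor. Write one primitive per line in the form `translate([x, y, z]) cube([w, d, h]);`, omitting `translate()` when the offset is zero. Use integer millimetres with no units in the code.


translate([469, 344, 0]) cube([5010, 179, 2990]);
translate([469, 4455, 0]) cube([5010, 179, 2990]);
translate([469, 523, 0]) cube([179, 3932, 2990]);
translate([5300, 523, 0]) cube([179, 3932, 2990]);


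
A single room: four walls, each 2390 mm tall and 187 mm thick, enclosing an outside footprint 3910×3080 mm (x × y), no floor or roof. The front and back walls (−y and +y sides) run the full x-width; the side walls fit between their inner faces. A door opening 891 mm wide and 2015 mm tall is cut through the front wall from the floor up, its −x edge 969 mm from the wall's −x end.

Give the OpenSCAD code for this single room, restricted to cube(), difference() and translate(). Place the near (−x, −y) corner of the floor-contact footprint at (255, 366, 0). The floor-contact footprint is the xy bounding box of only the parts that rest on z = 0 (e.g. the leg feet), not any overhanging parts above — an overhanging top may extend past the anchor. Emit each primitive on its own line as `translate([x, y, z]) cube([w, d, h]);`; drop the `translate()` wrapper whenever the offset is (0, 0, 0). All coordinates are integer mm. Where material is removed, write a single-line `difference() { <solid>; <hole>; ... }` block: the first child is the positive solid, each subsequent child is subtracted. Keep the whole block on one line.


difference() { translate([255, 366, 0]) cube([3910, 187, 2390]); translate([1224, 366, 0]) cube([891, 187, 2015]); }
translate([255, 3259, 0]) cube([3910, 187, 2390]);
translate([255, 553, 0]) cube([187, 2706, 2390]);
translate([3978, 553, 0]) cube([187, 2706, 2390]);


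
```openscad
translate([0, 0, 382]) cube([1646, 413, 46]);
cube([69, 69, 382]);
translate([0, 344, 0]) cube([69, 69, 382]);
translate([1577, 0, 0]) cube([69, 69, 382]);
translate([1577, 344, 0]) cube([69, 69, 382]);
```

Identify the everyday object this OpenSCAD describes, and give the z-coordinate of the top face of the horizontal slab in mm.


A bench. The seat-top height is 428 mm.

A long slab on four corner posts — a bench. The slab sits at z = 382 with thickness 46, so the top is 382 + 46 = 428 mm.


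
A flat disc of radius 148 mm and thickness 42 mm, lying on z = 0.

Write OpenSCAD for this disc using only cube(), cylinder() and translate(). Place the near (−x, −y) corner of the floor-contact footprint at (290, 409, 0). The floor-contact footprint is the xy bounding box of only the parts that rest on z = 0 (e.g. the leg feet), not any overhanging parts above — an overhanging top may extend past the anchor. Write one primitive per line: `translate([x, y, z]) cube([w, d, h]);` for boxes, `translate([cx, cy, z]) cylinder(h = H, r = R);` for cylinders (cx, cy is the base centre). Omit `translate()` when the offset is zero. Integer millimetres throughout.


translate([438, 557, 0]) cylinder(h = 42, r = 148);


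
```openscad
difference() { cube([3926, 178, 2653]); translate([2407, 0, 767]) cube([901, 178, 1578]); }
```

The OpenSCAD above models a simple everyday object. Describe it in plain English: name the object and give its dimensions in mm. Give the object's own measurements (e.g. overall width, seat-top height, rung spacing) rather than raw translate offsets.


A wall 3926 mm long (x), 178 mm thick (y), 2653 mm tall, with a rectangular window opening cut through it. The opening is 901 mm wide and 1578 mm tall; its sill is at z = 767 mm and its near (−x) edge is 2407 mm from the wall's −x end. The opening passes through the full wall thickness.


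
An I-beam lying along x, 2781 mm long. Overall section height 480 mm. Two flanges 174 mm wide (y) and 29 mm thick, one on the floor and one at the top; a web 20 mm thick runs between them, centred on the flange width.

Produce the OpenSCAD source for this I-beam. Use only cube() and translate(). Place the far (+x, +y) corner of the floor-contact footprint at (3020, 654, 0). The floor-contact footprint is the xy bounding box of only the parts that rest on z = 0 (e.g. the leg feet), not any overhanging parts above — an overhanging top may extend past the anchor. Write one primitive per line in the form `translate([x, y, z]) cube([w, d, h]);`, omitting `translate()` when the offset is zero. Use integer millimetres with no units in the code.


translate([239, 480, 0]) cube([2781, 174, 29]);
translate([239, 557, 29]) cube([2781, 20, 422]);
translate([239, 480, 451]) cube([2781, 174, 29]);


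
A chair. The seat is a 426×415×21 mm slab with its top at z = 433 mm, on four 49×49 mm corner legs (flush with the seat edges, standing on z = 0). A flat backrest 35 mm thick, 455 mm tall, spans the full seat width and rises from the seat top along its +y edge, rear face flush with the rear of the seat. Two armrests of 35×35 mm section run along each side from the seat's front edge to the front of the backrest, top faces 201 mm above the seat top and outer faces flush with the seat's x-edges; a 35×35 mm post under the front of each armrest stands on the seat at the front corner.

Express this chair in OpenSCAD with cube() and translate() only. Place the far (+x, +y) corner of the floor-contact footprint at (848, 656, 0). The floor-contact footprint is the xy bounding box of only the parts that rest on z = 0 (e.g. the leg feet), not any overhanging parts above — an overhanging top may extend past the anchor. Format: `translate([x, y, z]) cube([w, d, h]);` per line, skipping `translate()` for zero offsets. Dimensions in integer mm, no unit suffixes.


// leg_h = 433 - 21 = 412
// arm post h = 201 - 35 = 166
translate([422, 241, 412]) cube([426, 415, 21]);
translate([422, 241, 0]) cube([49, 49, 412]);
translate([799, 241, 0]) cube([49, 49, 412]);
translate([422, 607, 0]) cube([49, 49, 412]);
translate([799, 607, 0]) cube([49, 49, 412]);
translate([422, 621, 433]) cube([426, 35, 455]);
translate([422, 241, 599]) cube([35, 380, 35]);
translate([813, 241, 599]) cube([35, 380, 35]);
translate([422, 241, 433]) cube([35, 35, 166]);
translate([813, 241, 433]) cube([35, 35, 166]);


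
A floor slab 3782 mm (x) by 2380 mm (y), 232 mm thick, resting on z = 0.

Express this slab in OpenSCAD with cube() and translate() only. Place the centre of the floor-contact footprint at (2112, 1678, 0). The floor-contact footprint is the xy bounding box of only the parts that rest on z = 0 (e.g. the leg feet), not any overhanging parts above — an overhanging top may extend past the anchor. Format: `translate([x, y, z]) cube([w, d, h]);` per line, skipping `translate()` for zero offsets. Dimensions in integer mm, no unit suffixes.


translate([221, 488, 0]) cube([3782, 2380, 232]);


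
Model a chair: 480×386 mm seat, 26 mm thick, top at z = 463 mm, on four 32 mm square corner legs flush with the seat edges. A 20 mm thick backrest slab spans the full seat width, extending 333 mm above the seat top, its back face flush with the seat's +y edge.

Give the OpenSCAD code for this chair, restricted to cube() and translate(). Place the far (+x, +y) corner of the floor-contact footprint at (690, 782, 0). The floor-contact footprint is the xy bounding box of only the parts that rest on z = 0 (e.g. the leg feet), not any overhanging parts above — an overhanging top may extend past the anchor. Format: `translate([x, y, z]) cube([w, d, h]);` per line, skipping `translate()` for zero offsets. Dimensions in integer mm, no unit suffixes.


// leg_h = 463 - 26 = 437
translate([210, 396, 437]) cube([480, 386, 26]);
translate([210, 396, 0]) cube([32, 32, 437]);
translate([658, 396, 0]) cube([32, 32, 437]);
translate([210, 750, 0]) cube([32, 32, 437]);
translate([658, 750, 0]) cube([32, 32, 437]);
translate([210, 762, 463]) cube([480, 20, 333]);


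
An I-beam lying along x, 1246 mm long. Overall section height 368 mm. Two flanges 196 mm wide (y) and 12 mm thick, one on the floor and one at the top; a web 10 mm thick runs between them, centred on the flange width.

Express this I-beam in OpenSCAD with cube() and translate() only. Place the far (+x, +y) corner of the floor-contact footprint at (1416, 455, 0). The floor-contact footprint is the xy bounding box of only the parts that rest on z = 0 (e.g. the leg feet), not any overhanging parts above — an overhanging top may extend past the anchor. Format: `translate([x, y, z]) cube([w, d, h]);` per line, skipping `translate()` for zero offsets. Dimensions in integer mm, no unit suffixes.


translate([170, 259, 0]) cube([1246, 196, 12]);
translate([170, 352, 12]) cube([1246, 10, 344]);
translate([170, 259, 356]) cube([1246, 196, 12]);


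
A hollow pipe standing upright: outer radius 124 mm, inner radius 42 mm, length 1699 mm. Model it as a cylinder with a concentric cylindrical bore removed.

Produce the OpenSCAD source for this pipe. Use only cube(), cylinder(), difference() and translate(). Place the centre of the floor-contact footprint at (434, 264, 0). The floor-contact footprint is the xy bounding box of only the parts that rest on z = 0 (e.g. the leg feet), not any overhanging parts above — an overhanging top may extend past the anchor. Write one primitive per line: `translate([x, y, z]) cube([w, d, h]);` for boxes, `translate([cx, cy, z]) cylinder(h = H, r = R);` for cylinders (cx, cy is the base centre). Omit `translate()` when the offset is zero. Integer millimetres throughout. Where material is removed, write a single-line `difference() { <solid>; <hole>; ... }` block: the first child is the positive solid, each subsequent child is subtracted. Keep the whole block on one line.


difference() { translate([434, 264, 0]) cylinder(h = 1699, r = 124); translate([434, 264, 0]) cylinder(h = 1699, r = 42); }


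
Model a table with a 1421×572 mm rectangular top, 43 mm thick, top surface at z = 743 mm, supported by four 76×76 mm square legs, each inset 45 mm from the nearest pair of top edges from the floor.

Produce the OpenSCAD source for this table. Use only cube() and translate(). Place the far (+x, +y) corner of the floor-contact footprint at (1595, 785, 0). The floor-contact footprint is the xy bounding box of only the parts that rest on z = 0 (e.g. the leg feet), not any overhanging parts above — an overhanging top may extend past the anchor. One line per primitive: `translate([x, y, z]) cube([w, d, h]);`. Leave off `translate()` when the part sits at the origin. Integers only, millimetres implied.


// leg_h = 743 - 43 = 700
translate([219, 258, 700]) cube([1421, 572, 43]);
translate([264, 303, 0]) cube([76, 76, 700]);
translate([1519, 303, 0]) cube([76, 76, 700]);
translate([264, 709, 0]) cube([76, 76, 700]);
translate([1519, 709, 0]) cube([76, 76, 700]);


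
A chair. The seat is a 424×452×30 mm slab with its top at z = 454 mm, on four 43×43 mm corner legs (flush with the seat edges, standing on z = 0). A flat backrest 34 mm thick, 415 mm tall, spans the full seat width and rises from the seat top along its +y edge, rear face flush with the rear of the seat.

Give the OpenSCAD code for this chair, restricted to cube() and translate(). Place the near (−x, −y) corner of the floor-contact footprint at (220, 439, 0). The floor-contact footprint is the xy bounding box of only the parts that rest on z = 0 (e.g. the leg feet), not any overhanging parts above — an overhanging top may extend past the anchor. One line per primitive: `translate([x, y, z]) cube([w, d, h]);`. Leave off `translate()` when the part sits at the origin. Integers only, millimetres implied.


// leg_h = 454 - 30 = 424
translate([220, 439, 424]) cube([424, 452, 30]);
translate([220, 439, 0]) cube([43, 43, 424]);
translate([601, 439, 0]) cube([43, 43, 424]);
translate([220, 848, 0]) cube([43, 43, 424]);
translate([601, 848, 0]) cube([43, 43, 424]);
translate([220, 857, 454]) cube([424, 34, 415]);


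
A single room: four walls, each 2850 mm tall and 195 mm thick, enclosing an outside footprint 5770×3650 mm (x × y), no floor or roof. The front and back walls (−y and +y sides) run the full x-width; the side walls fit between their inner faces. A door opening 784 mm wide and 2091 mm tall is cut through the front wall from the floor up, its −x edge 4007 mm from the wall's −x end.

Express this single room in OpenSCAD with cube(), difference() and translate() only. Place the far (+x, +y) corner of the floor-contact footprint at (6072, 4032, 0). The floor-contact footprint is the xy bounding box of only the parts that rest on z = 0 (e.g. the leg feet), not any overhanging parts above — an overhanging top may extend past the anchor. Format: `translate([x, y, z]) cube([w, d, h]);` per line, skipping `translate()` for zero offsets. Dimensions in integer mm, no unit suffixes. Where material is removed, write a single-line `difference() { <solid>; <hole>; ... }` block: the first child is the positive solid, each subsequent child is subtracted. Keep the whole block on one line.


difference() { translate([302, 382, 0]) cube([5770, 195, 2850]); translate([4309, 382, 0]) cube([784, 195, 2091]); }
translate([302, 3837, 0]) cube([5770, 195, 2850]);
translate([302, 577, 0]) cube([195, 3260, 2850]);
translate([5877, 577, 0]) cube([195, 3260, 2850]);
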